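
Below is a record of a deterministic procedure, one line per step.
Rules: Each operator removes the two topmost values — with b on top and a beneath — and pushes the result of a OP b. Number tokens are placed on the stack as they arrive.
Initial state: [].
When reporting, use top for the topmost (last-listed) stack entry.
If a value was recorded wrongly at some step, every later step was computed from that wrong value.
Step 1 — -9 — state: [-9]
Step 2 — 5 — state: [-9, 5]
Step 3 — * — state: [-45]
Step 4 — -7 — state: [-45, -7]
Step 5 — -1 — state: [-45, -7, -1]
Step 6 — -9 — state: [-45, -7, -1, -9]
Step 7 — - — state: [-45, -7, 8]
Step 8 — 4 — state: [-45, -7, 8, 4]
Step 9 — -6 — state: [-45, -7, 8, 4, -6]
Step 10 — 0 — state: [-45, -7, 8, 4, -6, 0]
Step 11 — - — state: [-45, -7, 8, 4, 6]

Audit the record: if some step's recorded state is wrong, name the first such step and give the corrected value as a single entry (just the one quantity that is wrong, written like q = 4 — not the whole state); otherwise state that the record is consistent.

Recomputing the run from the initial state:
step 1: [-9]
step 2: [-9, 5]
step 3: [-45]
step 4: [-45, -7]
step 5: [-45, -7, -1]
step 6: [-45, -7, -1, -9]
step 7: [-45, -7, 8]
step 8: [-45, -7, 8, 4]
step 9: [-45, -7, 8, 4, -6]
step 10: [-45, -7, 8, 4, -6, 0]
step 11: [-45, -7, 8, 4, -6]
The first disagreement with the record is at step 11, where the value should be top = -6.

step 11, top = -6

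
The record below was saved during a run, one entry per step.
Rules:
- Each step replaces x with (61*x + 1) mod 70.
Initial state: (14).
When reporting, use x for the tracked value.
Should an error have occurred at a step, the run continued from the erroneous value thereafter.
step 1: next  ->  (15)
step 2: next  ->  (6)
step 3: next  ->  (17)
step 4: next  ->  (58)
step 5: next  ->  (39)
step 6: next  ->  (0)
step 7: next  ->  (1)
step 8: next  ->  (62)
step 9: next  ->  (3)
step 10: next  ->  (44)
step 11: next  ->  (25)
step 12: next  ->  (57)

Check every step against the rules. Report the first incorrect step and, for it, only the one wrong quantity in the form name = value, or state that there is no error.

Recomputing the run from the initial state:
step 1: x = 15
step 2: x = 6
step 3: x = 17
step 4: x = 58
step 5: x = 39
step 6: x = 0
step 7: x = 1
step 8: x = 62
step 9: x = 3
step 10: x = 44
step 11: x = 25
step 12: x = 56
The first disagreement with the record is at step 12, where the value should be x = 56.

step 12, x = 56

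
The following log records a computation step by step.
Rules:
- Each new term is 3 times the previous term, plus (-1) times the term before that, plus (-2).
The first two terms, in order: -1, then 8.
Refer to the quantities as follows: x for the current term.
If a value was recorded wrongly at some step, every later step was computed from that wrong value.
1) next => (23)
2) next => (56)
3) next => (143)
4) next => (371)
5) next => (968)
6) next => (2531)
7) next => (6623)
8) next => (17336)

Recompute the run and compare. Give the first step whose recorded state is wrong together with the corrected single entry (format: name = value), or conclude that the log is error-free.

Recomputing the run from the initial state:
step 1: x = 23
step 2: x = 59
step 3: x = 152
step 4: x = 395
step 5: x = 1031
step 6: x = 2696
step 7: x = 7055
step 8: x = 18467
The first disagreement with the log is at step 2, where the value should be x = 59.

step 2, x = 59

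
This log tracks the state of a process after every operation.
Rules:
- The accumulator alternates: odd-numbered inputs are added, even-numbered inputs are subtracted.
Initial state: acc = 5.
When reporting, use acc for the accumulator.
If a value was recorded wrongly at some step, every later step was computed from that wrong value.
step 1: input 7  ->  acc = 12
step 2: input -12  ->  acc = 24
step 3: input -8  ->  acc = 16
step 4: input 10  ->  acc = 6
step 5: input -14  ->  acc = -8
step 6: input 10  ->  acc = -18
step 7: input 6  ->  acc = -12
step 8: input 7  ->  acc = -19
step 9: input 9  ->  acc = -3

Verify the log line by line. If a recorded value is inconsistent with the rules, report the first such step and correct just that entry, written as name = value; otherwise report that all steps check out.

step 9, acc = -10

step 1: acc = 5 + 7 = 12 -> exactly as logged
step 2: acc = 12 - -12 = 24 -> same as recorded
step 3: acc = 24 + -8 = 16 -> consistent with the log
step 4: acc = 16 - 10 = 6 -> exactly as logged
step 5: acc = 6 + -14 = -8 -> checks out
step 6: acc = -8 - 10 = -18 -> same as recorded
step 7: acc = -18 + 6 = -12 -> confirmed correct
step 8: acc = -12 - 7 = -19 -> agrees with the log
step 9: acc = -19 + 9 = -10 -> the log disagrees here
Step 9 is the first one off; corrected, acc = -10.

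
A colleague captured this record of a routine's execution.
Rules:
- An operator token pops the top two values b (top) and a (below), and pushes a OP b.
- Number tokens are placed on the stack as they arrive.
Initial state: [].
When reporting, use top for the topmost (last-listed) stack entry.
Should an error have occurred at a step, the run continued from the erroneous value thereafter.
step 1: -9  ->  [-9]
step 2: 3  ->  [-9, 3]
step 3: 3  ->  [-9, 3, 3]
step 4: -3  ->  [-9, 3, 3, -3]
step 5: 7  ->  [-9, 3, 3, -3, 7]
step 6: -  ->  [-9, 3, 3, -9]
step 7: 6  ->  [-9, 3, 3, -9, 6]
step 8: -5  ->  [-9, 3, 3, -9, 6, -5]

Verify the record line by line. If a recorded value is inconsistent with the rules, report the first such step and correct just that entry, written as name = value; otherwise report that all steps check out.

step 6, top = -10

Recomputing the run from the initial state:
step 1: [-9]
step 2: [-9, 3]
step 3: [-9, 3, 3]
step 4: [-9, 3, 3, -3]
step 5: [-9, 3, 3, -3, 7]
step 6: [-9, 3, 3, -10]
step 7: [-9, 3, 3, -10, 6]
step 8: [-9, 3, 3, -10, 6, -5]
The first disagreement with the record is at step 6, where the value should be top = -10.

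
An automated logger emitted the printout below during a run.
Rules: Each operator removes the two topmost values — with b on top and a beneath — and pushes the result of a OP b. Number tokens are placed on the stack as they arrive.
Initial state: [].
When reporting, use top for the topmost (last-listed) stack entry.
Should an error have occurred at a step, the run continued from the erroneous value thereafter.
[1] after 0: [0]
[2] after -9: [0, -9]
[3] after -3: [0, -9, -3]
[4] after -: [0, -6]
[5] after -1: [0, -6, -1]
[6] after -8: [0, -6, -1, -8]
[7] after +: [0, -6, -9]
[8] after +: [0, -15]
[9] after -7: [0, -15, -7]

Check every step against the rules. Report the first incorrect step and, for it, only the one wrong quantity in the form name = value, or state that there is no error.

Recomputing the run from the initial state:
step 1: [0]
step 2: [0, -9]
step 3: [0, -9, -3]
step 4: [0, -6]
step 5: [0, -6, -1]
step 6: [0, -6, -1, -8]
step 7: [0, -6, -9]
step 8: [0, -15]
step 9: [0, -15, -7]
This matches the printout at every step.

no error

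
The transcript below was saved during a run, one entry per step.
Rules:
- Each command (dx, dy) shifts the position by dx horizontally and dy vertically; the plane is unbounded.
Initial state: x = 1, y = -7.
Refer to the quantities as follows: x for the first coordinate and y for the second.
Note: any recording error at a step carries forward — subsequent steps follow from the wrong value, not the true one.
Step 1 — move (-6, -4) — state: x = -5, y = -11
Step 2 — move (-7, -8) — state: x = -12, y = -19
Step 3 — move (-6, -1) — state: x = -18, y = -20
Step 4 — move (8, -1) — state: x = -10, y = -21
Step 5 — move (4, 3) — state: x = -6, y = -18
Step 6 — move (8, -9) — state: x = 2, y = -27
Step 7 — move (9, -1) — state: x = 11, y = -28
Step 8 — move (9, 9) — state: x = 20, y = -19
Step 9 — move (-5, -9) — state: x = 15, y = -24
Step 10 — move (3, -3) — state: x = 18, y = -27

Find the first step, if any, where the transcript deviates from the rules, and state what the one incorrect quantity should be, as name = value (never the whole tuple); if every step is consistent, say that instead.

step 9, y = -28

step 1: x = 1 + (-6) = -5, y = -7 + (-4) = -11 -> agrees with the transcript
step 2: x = -5 + (-7) = -12, y = -11 + (-8) = -19 -> in agreement
step 3: x = -12 + (-6) = -18, y = -19 + (-1) = -20 -> verified
step 4: x = -18 + (8) = -10, y = -20 + (-1) = -21 -> checks out
step 5: x = -10 + (4) = -6, y = -21 + (3) = -18 -> consistent with the transcript
step 6: x = -6 + (8) = 2, y = -18 + (-9) = -27 -> consistent with the transcript
step 7: x = 2 + (9) = 11, y = -27 + (-1) = -28 -> consistent with the transcript
step 8: x = 11 + (9) = 20, y = -28 + (9) = -19 -> agrees with the transcript
step 9: x = 20 + (-5) = 15, y = -19 + (-9) = -28 -> the entry is off here
That makes step 9 the first incorrect line — y = -28 is what it should show.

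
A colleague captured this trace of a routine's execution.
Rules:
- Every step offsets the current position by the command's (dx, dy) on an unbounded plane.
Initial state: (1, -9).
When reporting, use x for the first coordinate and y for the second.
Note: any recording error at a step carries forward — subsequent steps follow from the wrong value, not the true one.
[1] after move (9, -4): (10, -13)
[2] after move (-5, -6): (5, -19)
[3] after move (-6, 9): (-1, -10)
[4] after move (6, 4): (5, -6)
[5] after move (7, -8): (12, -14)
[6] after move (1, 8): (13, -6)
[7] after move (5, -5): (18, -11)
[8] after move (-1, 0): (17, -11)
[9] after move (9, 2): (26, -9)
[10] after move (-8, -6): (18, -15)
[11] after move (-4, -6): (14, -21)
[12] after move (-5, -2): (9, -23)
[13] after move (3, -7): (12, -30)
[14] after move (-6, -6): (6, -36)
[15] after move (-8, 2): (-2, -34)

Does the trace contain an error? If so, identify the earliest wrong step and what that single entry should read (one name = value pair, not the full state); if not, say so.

1. x = 1 + (9) = 10, y = -9 + (-4) = -13 (verified)
2. x = 10 + (-5) = 5, y = -13 + (-6) = -19 (consistent with the trace)
3. x = 5 + (-6) = -1, y = -19 + (9) = -10 (in agreement)
4. x = -1 + (6) = 5, y = -10 + (4) = -6 (no discrepancy)
5. x = 5 + (7) = 12, y = -6 + (-8) = -14 (checks out)
6. x = 12 + (1) = 13, y = -14 + (8) = -6 (exactly as logged)
7. x = 13 + (5) = 18, y = -6 + (-5) = -11 (confirmed correct)
8. x = 18 + (-1) = 17, y = -11 + (0) = -11 (same as recorded)
9. x = 17 + (9) = 26, y = -11 + (2) = -9 (agrees with the trace)
10. x = 26 + (-8) = 18, y = -9 + (-6) = -15 (exactly as logged)
11. x = 18 + (-4) = 14, y = -15 + (-6) = -21 (exactly as logged)
12. x = 14 + (-5) = 9, y = -21 + (-2) = -23 (confirmed correct)
13. x = 9 + (3) = 12, y = -23 + (-7) = -30 (agrees with the trace)
14. x = 12 + (-6) = 6, y = -30 + (-6) = -36 (no discrepancy)
15. x = 6 + (-8) = -2, y = -36 + (2) = -34 (agrees with the trace)
All steps check out; nothing to correct.

no error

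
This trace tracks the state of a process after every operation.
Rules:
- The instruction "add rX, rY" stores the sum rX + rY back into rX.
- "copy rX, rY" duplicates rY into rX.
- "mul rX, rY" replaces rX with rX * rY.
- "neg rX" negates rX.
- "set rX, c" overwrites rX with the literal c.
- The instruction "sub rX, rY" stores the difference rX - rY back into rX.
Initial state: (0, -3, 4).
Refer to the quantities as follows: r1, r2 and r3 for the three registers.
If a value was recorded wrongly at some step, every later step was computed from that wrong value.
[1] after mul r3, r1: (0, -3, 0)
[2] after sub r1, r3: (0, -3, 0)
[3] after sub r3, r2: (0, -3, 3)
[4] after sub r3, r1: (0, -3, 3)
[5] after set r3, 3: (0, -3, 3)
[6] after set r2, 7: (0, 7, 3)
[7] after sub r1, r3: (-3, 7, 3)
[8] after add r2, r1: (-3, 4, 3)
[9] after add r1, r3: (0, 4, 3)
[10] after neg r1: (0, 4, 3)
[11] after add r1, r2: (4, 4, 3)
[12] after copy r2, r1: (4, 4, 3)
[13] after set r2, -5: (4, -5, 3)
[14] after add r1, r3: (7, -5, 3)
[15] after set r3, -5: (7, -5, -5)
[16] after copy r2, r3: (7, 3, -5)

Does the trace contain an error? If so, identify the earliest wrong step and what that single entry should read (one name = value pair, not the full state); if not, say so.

1. r3 = 4 * 0 = 0 (exactly as logged)
2. r1 = 0 - 0 = 0 (verified)
3. r3 = 0 - -3 = 3 (verified)
4. r3 = 3 - 0 = 3 (checks out)
5. r3 = 3 (exactly as logged)
6. r2 = 7 (agrees with the trace)
7. r1 = 0 - 3 = -3 (no discrepancy)
8. r2 = 7 + -3 = 4 (consistent with the trace)
9. r1 = -3 + 3 = 0 (exactly as logged)
10. r1 = -(0) = 0 (exactly as logged)
11. r1 = 0 + 4 = 4 (same as recorded)
12. r2 = 4 (checks out)
13. r2 = -5 (exactly as logged)
14. r1 = 4 + 3 = 7 (consistent with the trace)
15. r3 = -5 (matches)
16. r2 = -5 (not what was recorded)
The audit stops at step 16: the recorded entry is wrong and should be r2 = -5.

step 16, r2 = -5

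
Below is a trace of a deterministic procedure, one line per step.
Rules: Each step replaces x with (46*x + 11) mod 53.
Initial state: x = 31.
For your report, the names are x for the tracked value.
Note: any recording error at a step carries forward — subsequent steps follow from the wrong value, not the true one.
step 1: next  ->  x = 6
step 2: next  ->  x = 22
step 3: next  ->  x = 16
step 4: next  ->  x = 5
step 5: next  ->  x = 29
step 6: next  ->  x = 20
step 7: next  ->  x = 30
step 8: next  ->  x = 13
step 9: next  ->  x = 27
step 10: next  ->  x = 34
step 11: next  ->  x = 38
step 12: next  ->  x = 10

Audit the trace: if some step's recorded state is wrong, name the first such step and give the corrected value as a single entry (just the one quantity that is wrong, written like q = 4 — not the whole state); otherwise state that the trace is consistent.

Step 1: x = (46*31 + 11) mod 53 = 6 — consistent with the trace.
Step 2: x = (46*6 + 11) mod 53 = 22 — matches.
Step 3: x = (46*22 + 11) mod 53 = 16 — confirmed correct.
Step 4: x = (46*16 + 11) mod 53 = 5 — same as recorded.
Step 5: x = (46*5 + 11) mod 53 = 29 — agrees with the trace.
Step 6: x = (46*29 + 11) mod 53 = 20 — no discrepancy.
Step 7: x = (46*20 + 11) mod 53 = 30 — matches.
Step 8: x = (46*30 + 11) mod 53 = 13 — in agreement.
Step 9: x = (46*13 + 11) mod 53 = 26 — a discrepancy with the trace.
First deviation found at step 9; the corrected entry is x = 26.

step 9, x = 26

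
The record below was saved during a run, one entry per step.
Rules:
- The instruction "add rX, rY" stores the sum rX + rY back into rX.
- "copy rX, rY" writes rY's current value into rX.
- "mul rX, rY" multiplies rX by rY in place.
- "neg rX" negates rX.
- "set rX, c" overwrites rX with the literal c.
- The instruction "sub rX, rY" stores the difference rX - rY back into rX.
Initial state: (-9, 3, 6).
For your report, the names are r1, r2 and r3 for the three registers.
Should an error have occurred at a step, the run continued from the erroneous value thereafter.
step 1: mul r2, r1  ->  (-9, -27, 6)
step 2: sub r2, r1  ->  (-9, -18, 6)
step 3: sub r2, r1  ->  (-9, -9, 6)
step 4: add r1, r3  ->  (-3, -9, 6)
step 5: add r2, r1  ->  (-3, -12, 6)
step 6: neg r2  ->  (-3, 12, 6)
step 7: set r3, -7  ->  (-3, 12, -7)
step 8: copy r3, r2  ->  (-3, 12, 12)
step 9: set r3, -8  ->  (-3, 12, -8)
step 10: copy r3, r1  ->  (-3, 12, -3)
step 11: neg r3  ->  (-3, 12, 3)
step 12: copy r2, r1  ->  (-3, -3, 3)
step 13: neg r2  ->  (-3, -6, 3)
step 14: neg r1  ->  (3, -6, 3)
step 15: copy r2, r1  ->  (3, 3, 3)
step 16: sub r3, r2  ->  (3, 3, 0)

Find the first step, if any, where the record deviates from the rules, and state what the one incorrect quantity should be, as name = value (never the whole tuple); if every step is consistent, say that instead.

Recomputing the run from the initial state:
step 1: r1 = -9, r2 = -27, r3 = 6
step 2: r1 = -9, r2 = -18, r3 = 6
step 3: r1 = -9, r2 = -9, r3 = 6
step 4: r1 = -3, r2 = -9, r3 = 6
step 5: r1 = -3, r2 = -12, r3 = 6
step 6: r1 = -3, r2 = 12, r3 = 6
step 7: r1 = -3, r2 = 12, r3 = -7
step 8: r1 = -3, r2 = 12, r3 = 12
step 9: r1 = -3, r2 = 12, r3 = -8
step 10: r1 = -3, r2 = 12, r3 = -3
step 11: r1 = -3, r2 = 12, r3 = 3
step 12: r1 = -3, r2 = -3, r3 = 3
step 13: r1 = -3, r2 = 3, r3 = 3
step 14: r1 = 3, r2 = 3, r3 = 3
step 15: r1 = 3, r2 = 3, r3 = 3
step 16: r1 = 3, r2 = 3, r3 = 0
The first disagreement with the record is at step 13, where the value should be r2 = 3.

step 13, r2 = 3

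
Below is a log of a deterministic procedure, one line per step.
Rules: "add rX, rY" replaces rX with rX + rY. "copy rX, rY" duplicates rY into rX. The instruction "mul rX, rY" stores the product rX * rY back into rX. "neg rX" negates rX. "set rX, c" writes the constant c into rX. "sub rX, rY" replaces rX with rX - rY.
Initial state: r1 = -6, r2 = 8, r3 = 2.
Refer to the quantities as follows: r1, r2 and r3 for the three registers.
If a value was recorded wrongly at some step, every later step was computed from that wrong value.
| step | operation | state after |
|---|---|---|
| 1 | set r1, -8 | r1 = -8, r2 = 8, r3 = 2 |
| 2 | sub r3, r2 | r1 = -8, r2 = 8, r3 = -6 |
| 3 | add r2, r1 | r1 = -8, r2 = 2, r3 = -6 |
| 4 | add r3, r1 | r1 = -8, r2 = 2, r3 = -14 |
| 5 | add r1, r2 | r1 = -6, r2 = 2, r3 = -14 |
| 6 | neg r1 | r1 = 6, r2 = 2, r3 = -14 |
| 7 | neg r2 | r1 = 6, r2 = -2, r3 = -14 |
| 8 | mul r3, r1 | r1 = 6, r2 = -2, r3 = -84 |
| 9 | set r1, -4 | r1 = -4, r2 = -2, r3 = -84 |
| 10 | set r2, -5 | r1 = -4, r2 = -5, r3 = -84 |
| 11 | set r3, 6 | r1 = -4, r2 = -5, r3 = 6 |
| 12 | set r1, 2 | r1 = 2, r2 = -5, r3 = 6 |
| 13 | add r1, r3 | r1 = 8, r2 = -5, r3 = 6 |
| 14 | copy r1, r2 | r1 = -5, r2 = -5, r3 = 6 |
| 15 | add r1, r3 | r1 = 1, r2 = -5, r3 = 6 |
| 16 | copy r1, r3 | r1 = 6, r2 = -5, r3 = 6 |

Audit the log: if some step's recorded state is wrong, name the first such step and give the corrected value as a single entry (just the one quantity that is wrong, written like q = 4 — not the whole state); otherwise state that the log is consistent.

Recomputing the run from the initial state:
step 1: r1 = -8, r2 = 8, r3 = 2
step 2: r1 = -8, r2 = 8, r3 = -6
step 3: r1 = -8, r2 = 0, r3 = -6
step 4: r1 = -8, r2 = 0, r3 = -14
step 5: r1 = -8, r2 = 0, r3 = -14
step 6: r1 = 8, r2 = 0, r3 = -14
step 7: r1 = 8, r2 = 0, r3 = -14
step 8: r1 = 8, r2 = 0, r3 = -112
step 9: r1 = -4, r2 = 0, r3 = -112
step 10: r1 = -4, r2 = -5, r3 = -112
step 11: r1 = -4, r2 = -5, r3 = 6
step 12: r1 = 2, r2 = -5, r3 = 6
step 13: r1 = 8, r2 = -5, r3 = 6
step 14: r1 = -5, r2 = -5, r3 = 6
step 15: r1 = 1, r2 = -5, r3 = 6
step 16: r1 = 6, r2 = -5, r3 = 6
The first disagreement with the log is at step 3, where the value should be r2 = 0.

step 3, r2 = 0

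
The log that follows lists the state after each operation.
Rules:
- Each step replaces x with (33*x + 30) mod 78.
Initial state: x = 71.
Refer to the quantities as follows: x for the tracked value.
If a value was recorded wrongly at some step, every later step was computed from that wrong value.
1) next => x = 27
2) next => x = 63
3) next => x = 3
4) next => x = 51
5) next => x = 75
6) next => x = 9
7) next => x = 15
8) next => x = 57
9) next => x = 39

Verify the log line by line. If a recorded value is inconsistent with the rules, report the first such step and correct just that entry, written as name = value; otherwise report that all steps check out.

1. x = (33*71 + 30) mod 78 = 33 (first mismatch against the log)
First incorrect step: 1; the correct value is x = 33.

step 1, x = 33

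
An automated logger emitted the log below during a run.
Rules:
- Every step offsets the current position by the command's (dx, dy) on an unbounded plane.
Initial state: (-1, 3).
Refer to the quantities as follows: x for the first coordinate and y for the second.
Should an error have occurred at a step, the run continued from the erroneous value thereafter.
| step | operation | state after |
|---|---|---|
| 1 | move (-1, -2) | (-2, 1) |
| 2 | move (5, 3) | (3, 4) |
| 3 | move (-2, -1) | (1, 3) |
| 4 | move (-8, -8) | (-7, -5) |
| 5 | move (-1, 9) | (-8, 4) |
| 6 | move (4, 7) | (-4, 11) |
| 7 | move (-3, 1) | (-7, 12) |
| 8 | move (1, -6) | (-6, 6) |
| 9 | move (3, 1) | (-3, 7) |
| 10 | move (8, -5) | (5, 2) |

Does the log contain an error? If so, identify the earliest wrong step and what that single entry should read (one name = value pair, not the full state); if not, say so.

step 1: x = -1 + (-1) = -2, y = 3 + (-2) = 1 -> no discrepancy
step 2: x = -2 + (5) = 3, y = 1 + (3) = 4 -> in agreement
step 3: x = 3 + (-2) = 1, y = 4 + (-1) = 3 -> matches
step 4: x = 1 + (-8) = -7, y = 3 + (-8) = -5 -> exactly as logged
step 5: x = -7 + (-1) = -8, y = -5 + (9) = 4 -> same as recorded
step 6: x = -8 + (4) = -4, y = 4 + (7) = 11 -> matches
step 7: x = -4 + (-3) = -7, y = 11 + (1) = 12 -> no discrepancy
step 8: x = -7 + (1) = -6, y = 12 + (-6) = 6 -> same as recorded
step 9: x = -6 + (3) = -3, y = 6 + (1) = 7 -> in agreement
step 10: x = -3 + (8) = 5, y = 7 + (-5) = 2 -> same as recorded
Every step is consistent.

no error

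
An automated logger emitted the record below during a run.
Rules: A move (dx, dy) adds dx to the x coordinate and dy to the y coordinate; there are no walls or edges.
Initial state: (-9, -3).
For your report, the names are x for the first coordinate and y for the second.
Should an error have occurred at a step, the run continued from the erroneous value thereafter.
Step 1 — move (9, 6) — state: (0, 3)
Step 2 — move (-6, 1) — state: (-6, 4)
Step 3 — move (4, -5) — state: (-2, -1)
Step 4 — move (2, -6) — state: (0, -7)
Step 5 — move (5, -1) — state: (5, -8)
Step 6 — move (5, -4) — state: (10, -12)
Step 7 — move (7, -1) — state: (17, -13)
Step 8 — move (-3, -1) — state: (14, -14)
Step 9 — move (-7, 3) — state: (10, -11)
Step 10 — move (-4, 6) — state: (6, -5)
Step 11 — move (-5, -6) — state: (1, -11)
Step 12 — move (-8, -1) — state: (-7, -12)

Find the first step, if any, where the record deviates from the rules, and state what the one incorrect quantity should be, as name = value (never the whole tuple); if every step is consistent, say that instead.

Step 1: x = -9 + (9) = 0, y = -3 + (6) = 3 — checks out.
Step 2: x = 0 + (-6) = -6, y = 3 + (1) = 4 — in agreement.
Step 3: x = -6 + (4) = -2, y = 4 + (-5) = -1 — consistent with the record.
Step 4: x = -2 + (2) = 0, y = -1 + (-6) = -7 — verified.
Step 5: x = 0 + (5) = 5, y = -7 + (-1) = -8 — verified.
Step 6: x = 5 + (5) = 10, y = -8 + (-4) = -12 — verified.
Step 7: x = 10 + (7) = 17, y = -12 + (-1) = -13 — consistent with the record.
Step 8: x = 17 + (-3) = 14, y = -13 + (-1) = -14 — in agreement.
Step 9: x = 14 + (-7) = 7, y = -14 + (3) = -11 — the record disagrees here.
Step 9 is the first one off; corrected, x = 7.

step 9, x = 7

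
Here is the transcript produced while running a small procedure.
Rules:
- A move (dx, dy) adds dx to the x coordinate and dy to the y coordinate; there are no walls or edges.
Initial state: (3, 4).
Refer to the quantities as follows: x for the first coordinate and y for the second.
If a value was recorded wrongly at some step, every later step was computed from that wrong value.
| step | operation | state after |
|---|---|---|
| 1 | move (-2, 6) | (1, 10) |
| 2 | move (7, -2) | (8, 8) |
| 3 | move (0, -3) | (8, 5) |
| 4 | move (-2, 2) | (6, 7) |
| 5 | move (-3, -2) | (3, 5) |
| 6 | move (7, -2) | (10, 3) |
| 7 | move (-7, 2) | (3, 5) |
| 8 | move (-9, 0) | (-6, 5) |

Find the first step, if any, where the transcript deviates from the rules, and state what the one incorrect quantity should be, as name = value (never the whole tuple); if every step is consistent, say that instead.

no error

1. x = 3 + (-2) = 1, y = 4 + (6) = 10 (in agreement)
2. x = 1 + (7) = 8, y = 10 + (-2) = 8 (in agreement)
3. x = 8 + (0) = 8, y = 8 + (-3) = 5 (matches)
4. x = 8 + (-2) = 6, y = 5 + (2) = 7 (matches)
5. x = 6 + (-3) = 3, y = 7 + (-2) = 5 (exactly as logged)
6. x = 3 + (7) = 10, y = 5 + (-2) = 3 (verified)
7. x = 10 + (-7) = 3, y = 3 + (2) = 5 (consistent with the transcript)
8. x = 3 + (-9) = -6, y = 5 + (0) = 5 (verified)
Nothing is out of place; the run is error-free.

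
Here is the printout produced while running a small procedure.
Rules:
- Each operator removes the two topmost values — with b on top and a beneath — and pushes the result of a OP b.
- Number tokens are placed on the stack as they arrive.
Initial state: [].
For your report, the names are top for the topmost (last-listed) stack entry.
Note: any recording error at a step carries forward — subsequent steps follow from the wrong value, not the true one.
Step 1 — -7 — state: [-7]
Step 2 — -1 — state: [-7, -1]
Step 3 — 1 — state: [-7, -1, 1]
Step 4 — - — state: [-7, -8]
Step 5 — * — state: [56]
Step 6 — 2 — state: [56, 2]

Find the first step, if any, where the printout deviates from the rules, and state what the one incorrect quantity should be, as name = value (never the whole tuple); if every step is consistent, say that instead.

step 1: push -7: top = -7 -> same as recorded
step 2: push -1: top = -1 -> matches
step 3: push 1: top = 1 -> in agreement
step 4: -1 - 1 = -2 -> the entry is off here
Step 4 is the first one off; corrected, top = -2.

step 4, top = -2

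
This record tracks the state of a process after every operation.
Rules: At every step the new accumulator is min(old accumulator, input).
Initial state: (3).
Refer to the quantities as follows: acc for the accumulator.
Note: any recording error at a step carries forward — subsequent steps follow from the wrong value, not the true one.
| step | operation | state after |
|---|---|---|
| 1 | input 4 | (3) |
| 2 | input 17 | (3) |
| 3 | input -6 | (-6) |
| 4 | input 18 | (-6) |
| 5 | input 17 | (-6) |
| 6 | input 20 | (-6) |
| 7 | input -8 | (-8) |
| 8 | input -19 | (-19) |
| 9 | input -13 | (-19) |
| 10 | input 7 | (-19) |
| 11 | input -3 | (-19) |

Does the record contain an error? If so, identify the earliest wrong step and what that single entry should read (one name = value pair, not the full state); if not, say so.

no error

step 1: acc = min(3, 4) = 3 -> consistent with the record
step 2: acc = min(3, 17) = 3 -> verified
step 3: acc = min(3, -6) = -6 -> agrees with the record
step 4: acc = min(-6, 18) = -6 -> confirmed correct
step 5: acc = min(-6, 17) = -6 -> confirmed correct
step 6: acc = min(-6, 20) = -6 -> agrees with the record
step 7: acc = min(-6, -8) = -8 -> checks out
step 8: acc = min(-8, -19) = -19 -> exactly as logged
step 9: acc = min(-19, -13) = -19 -> checks out
step 10: acc = min(-19, 7) = -19 -> verified
step 11: acc = min(-19, -3) = -19 -> consistent with the record
No step deviates from the rules.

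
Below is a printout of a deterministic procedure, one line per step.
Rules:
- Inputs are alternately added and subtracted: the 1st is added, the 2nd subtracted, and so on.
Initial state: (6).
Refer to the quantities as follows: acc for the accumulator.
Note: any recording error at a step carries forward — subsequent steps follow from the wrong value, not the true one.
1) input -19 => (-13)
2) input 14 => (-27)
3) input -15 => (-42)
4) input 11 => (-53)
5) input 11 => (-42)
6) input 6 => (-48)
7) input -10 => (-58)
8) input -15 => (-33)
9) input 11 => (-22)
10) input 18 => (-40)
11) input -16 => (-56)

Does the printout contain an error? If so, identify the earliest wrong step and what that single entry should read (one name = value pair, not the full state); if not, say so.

Step 1: acc = 6 + -19 = -13 — confirmed correct.
Step 2: acc = -13 - 14 = -27 — verified.
Step 3: acc = -27 + -15 = -42 — no discrepancy.
Step 4: acc = -42 - 11 = -53 — agrees with the printout.
Step 5: acc = -53 + 11 = -42 — verified.
Step 6: acc = -42 - 6 = -48 — in agreement.
Step 7: acc = -48 + -10 = -58 — agrees with the printout.
Step 8: acc = -58 - -15 = -43 — the entry is off here.
The audit stops at step 8: the recorded entry is wrong and should be acc = -43.

step 8, acc = -43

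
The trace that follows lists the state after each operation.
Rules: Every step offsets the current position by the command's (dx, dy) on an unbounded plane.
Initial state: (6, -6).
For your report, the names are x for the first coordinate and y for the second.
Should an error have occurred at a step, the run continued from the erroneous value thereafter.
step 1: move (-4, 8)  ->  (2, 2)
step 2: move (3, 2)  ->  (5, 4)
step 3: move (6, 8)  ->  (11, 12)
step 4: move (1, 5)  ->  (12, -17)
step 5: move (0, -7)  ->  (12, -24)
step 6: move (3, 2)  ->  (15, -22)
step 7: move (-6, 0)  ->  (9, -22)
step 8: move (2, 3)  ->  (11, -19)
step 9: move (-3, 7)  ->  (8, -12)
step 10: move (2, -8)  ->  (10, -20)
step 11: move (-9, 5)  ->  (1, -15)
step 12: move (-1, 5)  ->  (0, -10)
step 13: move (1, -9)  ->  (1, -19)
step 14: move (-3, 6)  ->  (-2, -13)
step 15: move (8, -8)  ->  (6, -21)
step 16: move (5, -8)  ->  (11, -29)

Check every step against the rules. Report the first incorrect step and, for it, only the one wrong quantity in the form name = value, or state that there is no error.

Step 1: x = 6 + (-4) = 2, y = -6 + (8) = 2 — agrees with the trace.
Step 2: x = 2 + (3) = 5, y = 2 + (2) = 4 — no discrepancy.
Step 3: x = 5 + (6) = 11, y = 4 + (8) = 12 — exactly as logged.
Step 4: x = 11 + (1) = 12, y = 12 + (5) = 17 — the recorded entry deviates here.
The earliest wrong entry is at step 4: it should read y = 17.

step 4, y = 17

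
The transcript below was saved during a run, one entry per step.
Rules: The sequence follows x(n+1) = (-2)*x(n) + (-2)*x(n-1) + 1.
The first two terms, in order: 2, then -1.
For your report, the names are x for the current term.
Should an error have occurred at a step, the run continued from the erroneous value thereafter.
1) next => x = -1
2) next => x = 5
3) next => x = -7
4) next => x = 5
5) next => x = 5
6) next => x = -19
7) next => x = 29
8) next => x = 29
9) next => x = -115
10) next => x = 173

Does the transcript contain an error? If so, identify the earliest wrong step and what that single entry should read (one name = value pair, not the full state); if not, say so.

step 1: x = -2*(-1) + (-2)*(2) + (1) = -1 -> confirmed correct
step 2: x = -2*(-1) + (-2)*(-1) + (1) = 5 -> confirmed correct
step 3: x = -2*(5) + (-2)*(-1) + (1) = -7 -> same as recorded
step 4: x = -2*(-7) + (-2)*(5) + (1) = 5 -> exactly as logged
step 5: x = -2*(5) + (-2)*(-7) + (1) = 5 -> exactly as logged
step 6: x = -2*(5) + (-2)*(5) + (1) = -19 -> no discrepancy
step 7: x = -2*(-19) + (-2)*(5) + (1) = 29 -> no discrepancy
step 8: x = -2*(29) + (-2)*(-19) + (1) = -19 -> this is not what the transcript shows
The earliest wrong entry is at step 8: it should read x = -19.

step 8, x = -19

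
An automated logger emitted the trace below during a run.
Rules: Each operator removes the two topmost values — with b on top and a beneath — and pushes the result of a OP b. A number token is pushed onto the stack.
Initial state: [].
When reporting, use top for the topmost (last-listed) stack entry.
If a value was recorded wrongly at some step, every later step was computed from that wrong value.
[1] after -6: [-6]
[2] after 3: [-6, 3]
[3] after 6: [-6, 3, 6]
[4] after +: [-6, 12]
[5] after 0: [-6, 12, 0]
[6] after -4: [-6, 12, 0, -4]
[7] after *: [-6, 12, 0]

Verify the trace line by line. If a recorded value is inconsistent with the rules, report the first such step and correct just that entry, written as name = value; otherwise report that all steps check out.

Recomputing the run from the initial state:
step 1: [-6]
step 2: [-6, 3]
step 3: [-6, 3, 6]
step 4: [-6, 9]
step 5: [-6, 9, 0]
step 6: [-6, 9, 0, -4]
step 7: [-6, 9, 0]
The first disagreement with the trace is at step 4, where the value should be top = 9.

step 4, top = 9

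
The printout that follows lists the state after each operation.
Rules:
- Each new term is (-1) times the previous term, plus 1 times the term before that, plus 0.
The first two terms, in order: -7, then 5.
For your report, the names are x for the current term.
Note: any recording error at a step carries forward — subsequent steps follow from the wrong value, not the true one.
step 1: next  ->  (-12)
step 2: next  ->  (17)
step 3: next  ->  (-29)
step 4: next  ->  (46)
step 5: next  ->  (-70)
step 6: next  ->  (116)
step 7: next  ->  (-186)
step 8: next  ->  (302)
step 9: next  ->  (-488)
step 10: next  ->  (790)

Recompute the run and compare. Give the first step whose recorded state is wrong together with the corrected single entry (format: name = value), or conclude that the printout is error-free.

step 5, x = -75

Recomputing the run from the initial state:
step 1: x = -12
step 2: x = 17
step 3: x = -29
step 4: x = 46
step 5: x = -75
step 6: x = 121
step 7: x = -196
step 8: x = 317
step 9: x = -513
step 10: x = 830
The first disagreement with the printout is at step 5, where the value should be x = -75.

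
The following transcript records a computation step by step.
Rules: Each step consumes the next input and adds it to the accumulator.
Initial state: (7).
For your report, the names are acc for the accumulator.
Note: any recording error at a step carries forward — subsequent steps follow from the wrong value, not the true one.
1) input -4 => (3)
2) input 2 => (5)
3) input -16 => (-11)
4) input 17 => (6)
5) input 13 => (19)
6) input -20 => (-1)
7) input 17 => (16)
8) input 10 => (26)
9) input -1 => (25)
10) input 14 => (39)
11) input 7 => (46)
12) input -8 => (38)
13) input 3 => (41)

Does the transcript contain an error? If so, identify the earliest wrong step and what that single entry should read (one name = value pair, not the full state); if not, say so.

Recomputing the run from the initial state:
step 1: acc = 3
step 2: acc = 5
step 3: acc = -11
step 4: acc = 6
step 5: acc = 19
step 6: acc = -1
step 7: acc = 16
step 8: acc = 26
step 9: acc = 25
step 10: acc = 39
step 11: acc = 46
step 12: acc = 38
step 13: acc = 41
This matches the transcript at every step.

no error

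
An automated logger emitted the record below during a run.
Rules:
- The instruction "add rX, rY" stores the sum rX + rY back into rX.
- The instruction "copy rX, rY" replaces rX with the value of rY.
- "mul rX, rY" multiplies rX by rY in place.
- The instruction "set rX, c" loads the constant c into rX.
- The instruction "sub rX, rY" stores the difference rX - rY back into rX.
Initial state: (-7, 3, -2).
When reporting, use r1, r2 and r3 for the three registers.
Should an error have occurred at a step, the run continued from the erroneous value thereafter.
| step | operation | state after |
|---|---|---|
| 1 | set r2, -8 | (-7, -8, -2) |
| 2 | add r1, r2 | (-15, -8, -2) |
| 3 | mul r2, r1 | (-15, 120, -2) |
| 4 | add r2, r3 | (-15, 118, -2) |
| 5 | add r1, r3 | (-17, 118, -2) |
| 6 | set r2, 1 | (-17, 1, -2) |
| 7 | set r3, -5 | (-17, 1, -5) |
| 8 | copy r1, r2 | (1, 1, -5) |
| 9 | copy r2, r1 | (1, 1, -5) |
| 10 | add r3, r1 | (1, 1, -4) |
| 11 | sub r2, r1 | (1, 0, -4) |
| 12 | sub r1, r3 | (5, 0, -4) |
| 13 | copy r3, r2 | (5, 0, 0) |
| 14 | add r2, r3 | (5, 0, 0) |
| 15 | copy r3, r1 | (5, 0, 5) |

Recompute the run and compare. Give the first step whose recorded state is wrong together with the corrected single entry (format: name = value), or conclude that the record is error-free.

no error

Step 1: r2 = -8 — consistent with the record.
Step 2: r1 = -7 + -8 = -15 — no discrepancy.
Step 3: r2 = -8 * -15 = 120 — matches.
Step 4: r2 = 120 + -2 = 118 — verified.
Step 5: r1 = -15 + -2 = -17 — same as recorded.
Step 6: r2 = 1 — exactly as logged.
Step 7: r3 = -5 — exactly as logged.
Step 8: r1 = 1 — consistent with the record.
Step 9: r2 = 1 — checks out.
Step 10: r3 = -5 + 1 = -4 — consistent with the record.
Step 11: r2 = 1 - 1 = 0 — no discrepancy.
Step 12: r1 = 1 - -4 = 5 — matches.
Step 13: r3 = 0 — no discrepancy.
Step 14: r2 = 0 + 0 = 0 — confirmed correct.
Step 15: r3 = 5 — confirmed correct.
No step deviates from the rules.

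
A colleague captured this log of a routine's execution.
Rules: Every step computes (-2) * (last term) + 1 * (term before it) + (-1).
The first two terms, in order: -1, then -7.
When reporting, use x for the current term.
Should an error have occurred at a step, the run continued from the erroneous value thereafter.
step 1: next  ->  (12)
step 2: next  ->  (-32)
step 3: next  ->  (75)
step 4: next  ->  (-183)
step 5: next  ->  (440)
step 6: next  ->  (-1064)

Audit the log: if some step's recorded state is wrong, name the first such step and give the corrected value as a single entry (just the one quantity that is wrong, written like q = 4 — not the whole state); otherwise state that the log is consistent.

Step 1: x = -2*(-7) + (1)*(-1) + (-1) = 12 — verified.
Step 2: x = -2*(12) + (1)*(-7) + (-1) = -32 — exactly as logged.
Step 3: x = -2*(-32) + (1)*(12) + (-1) = 75 — in agreement.
Step 4: x = -2*(75) + (1)*(-32) + (-1) = -183 — in agreement.
Step 5: x = -2*(-183) + (1)*(75) + (-1) = 440 — same as recorded.
Step 6: x = -2*(440) + (1)*(-183) + (-1) = -1064 — matches.
All entries verified; no error found.

no error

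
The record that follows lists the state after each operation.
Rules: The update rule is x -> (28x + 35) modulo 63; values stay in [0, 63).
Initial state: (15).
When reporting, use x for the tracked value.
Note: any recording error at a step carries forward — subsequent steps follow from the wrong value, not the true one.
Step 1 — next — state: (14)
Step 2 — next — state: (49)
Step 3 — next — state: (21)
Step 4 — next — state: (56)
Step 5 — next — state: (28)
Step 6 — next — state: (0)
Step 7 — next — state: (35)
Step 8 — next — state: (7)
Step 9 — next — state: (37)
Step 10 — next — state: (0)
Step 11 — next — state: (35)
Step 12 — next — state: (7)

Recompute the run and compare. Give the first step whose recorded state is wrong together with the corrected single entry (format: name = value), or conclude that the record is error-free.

step 1: x = (28*15 + 35) mod 63 = 14 -> matches
step 2: x = (28*14 + 35) mod 63 = 49 -> matches
step 3: x = (28*49 + 35) mod 63 = 21 -> no discrepancy
step 4: x = (28*21 + 35) mod 63 = 56 -> same as recorded
step 5: x = (28*56 + 35) mod 63 = 28 -> matches
step 6: x = (28*28 + 35) mod 63 = 0 -> in agreement
step 7: x = (28*0 + 35) mod 63 = 35 -> no discrepancy
step 8: x = (28*35 + 35) mod 63 = 7 -> in agreement
step 9: x = (28*7 + 35) mod 63 = 42 -> the recorded entry deviates here
First deviation found at step 9; the corrected entry is x = 42.

step 9, x = 42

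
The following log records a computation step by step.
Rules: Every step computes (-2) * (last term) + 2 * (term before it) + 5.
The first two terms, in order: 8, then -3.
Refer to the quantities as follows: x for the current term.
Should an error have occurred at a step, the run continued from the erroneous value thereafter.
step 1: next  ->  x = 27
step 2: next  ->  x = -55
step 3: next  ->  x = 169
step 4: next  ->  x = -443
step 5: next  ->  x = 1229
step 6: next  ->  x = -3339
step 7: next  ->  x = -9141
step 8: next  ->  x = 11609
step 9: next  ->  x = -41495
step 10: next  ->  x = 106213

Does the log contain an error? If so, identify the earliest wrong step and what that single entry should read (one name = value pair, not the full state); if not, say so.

Step 1: x = -2*(-3) + (2)*(8) + (5) = 27 — in agreement.
Step 2: x = -2*(27) + (2)*(-3) + (5) = -55 — in agreement.
Step 3: x = -2*(-55) + (2)*(27) + (5) = 169 — same as recorded.
Step 4: x = -2*(169) + (2)*(-55) + (5) = -443 — agrees with the log.
Step 5: x = -2*(-443) + (2)*(169) + (5) = 1229 — confirmed correct.
Step 6: x = -2*(1229) + (2)*(-443) + (5) = -3339 — verified.
Step 7: x = -2*(-3339) + (2)*(1229) + (5) = 9141 — this is not what the log shows.
Conclusion: step 7 carries the first error; the entry should be x = 9141.

step 7, x = 9141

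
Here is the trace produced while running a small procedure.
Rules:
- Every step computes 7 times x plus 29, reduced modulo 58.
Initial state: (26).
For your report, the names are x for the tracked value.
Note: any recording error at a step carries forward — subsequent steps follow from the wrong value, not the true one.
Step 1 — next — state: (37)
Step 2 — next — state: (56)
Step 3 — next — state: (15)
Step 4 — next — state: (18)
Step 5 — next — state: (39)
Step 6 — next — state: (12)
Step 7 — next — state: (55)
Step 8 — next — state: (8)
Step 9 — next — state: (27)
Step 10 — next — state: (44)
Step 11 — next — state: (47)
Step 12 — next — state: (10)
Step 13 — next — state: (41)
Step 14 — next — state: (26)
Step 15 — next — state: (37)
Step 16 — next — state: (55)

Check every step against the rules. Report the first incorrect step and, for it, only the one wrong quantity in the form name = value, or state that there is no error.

Recomputing the run from the initial state:
step 1: x = 37
step 2: x = 56
step 3: x = 15
step 4: x = 18
step 5: x = 39
step 6: x = 12
step 7: x = 55
step 8: x = 8
step 9: x = 27
step 10: x = 44
step 11: x = 47
step 12: x = 10
step 13: x = 41
step 14: x = 26
step 15: x = 37
step 16: x = 56
The first disagreement with the trace is at step 16, where the value should be x = 56.

step 16, x = 56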